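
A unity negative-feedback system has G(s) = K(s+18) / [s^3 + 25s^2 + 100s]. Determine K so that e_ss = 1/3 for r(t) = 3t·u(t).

50

The denominator has no term below 100s — 1 pole at s=0, type 1.
K_v = lim_{s→0} s·G(s) = K·18 / 100 = 0.18·K.
e_ss = 3/K_v = 1/3 ⇒ K_v = 9 ⇒ K = 9/0.18 = 50.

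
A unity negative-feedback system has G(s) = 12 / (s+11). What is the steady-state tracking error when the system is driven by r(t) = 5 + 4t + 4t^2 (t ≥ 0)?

G(s) has no factors of s in the denominator, so the system is type 0. Treating each term separately:
  • 5: e_ss = 5/(1+K_p) with K_p=12/11 → 55/23.
  • 4t: a type-0 system cannot track it, e_ss → ∞.
  • 4t^2: a type-0 system cannot track it, e_ss → ∞.
The unbounded component dominates.

infinity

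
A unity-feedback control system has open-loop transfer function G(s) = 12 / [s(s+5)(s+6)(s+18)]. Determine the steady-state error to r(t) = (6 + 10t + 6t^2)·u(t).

infinity

One free integrator in G(s): this is a type 1 system. Taking each input component in turn:
  • 6: tracked with zero error.
  • 10t: e_ss = 10/K_v with K_v=1/45 → 450.
  • 6t^2: a type-1 system cannot track it, e_ss → ∞.
The unbounded component dominates.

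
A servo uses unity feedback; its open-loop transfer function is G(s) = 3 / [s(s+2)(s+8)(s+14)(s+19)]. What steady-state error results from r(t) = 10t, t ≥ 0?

G(s) has one factor of s in the denominator, so the system is type 1.
K_v = lim_{s→0} s·G(s) = 3 / (2·8·14·19) = 3/4256.
e_ss = 10/K_v = 10/(3/4256) = 42560/3.

42560/3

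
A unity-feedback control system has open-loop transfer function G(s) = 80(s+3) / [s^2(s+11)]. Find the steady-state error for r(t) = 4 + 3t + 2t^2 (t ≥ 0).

System type = 2 (two poles at s=0). By superposition:
  • 4: tracked with zero error.
  • 3t: tracked with zero error.
  • 2t^2: e_ss = 4/K_a with K_a=240/11 → 11/60.
Total e_ss = 11/60.

11/60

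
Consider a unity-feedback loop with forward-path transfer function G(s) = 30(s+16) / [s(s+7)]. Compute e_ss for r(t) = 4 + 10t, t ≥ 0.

7/48

One free integrator in G(s): this is a type 1 system. Taking each input component in turn:
  • 4: tracked with zero error.
  • 10t: e_ss = 10/K_v with K_v=480/7 → 7/48.
Total e_ss = 7/48.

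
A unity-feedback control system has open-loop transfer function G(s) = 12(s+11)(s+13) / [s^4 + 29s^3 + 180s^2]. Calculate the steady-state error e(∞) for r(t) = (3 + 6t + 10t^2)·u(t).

The denominator has no term below 180s^2 — 2 poles at s=0, type 2. By superposition:
  • 3: tracked with zero error.
  • 6t: tracked with zero error.
  • 10t^2: e_ss = 20/K_a with K_a=143/15 → 300/143.
Total e_ss = 300/143.

300/143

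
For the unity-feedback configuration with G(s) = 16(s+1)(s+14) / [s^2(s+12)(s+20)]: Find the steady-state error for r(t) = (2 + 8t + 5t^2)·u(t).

G(s) has two factors of s in the denominator, so the system is type 2. Treating each term separately:
  • 2: tracked with zero error.
  • 8t: tracked with zero error.
  • 5t^2: e_ss = 10/K_a with K_a=14/15 → 75/7.
Total e_ss = 75/7.

75/7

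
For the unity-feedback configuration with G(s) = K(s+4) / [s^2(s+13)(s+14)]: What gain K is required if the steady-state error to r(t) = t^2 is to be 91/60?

System type = 2 (two poles at s=0).
K_a = lim_{s→0} s^2·G(s) = K·4 / (13·14) = (2/91)·K.
e_ss = 2/K_a = 91/60 ⇒ K_a = 120/91 ⇒ K = (120/91)/(2/91) = 60.

60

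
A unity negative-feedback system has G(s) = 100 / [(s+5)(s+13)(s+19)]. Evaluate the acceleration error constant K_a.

The open loop has no poles at the origin → type 0 system.
K_a = lim_{s→0} s^2·G(s) = 0 (the extra factor of s kills the finite limit).

0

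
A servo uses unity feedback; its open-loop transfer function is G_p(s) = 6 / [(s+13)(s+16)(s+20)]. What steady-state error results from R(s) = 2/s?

System type = 0 (no poles at s=0).
K_p = lim_{s→0} G_p(s) = 6 / (13·16·20) = 3/2080.
e_ss = 2/(1 + K_p) = 2/(2083/2080) = 4160/2083.

4160/2083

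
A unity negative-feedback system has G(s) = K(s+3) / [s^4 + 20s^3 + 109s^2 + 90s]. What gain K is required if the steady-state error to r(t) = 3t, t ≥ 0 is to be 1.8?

50

Lowest-order denominator term is 90s, so the open loop has 1 pole at the origin → type 1 system.
K_v = lim_{s→0} s·G(s) = K·3 / 90 = (1/30)·K.
e_ss = 3/K_v = 1.8 ⇒ K_v = 5/3 ⇒ K = (5/3)/(1/30) = 50.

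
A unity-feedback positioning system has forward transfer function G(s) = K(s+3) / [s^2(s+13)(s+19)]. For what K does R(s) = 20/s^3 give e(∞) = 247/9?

60

Two free integrators in G(s): this is a type 2 system.
K_a = lim_{s→0} s^2·G(s) = K·3 / (13·19) = (3/247)·K.
e_ss = 20/K_a = 247/9 ⇒ K_a = 180/247 ⇒ K = (180/247)/(3/247) = 60.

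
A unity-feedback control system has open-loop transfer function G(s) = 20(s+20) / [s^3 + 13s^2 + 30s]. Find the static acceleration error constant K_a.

Lowest-order denominator term is 30s, so the open loop has 1 pole at the origin → type 1 system.
K_a = lim_{s→0} s^2·G(s) = 0 (the extra factor of s kills the finite limit).

0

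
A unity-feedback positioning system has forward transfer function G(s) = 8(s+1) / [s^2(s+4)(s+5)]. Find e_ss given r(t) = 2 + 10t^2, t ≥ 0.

50

G(s) has two factors of s in the denominator, so the system is type 2. By superposition:
  • 2: tracked with zero error.
  • 10t^2: e_ss = 20/K_a with K_a=0.4 → 50.
Total e_ss = 50.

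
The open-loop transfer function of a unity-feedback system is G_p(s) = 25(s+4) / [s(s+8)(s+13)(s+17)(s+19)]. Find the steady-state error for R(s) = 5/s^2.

1679.6

One free integrator in G_p(s): this is a type 1 system.
K_v = lim_{s→0} s·G_p(s) = 25·4 / (8·13·17·19) = 25/8398.
e_ss = 5/K_v = 5/(25/8398) = 1679.6.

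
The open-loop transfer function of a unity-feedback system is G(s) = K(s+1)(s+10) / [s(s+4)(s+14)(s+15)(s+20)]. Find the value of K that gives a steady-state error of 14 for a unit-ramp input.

The open loop has one pole at the origin → type 1 system.
K_v = lim_{s→0} s·G(s) = K·1·10 / (4·14·15·20) = (1/1680)·K.
e_ss = 1/K_v = 14 ⇒ K_v = 1/14 ⇒ K = (1/14)/(1/1680) = 120.

120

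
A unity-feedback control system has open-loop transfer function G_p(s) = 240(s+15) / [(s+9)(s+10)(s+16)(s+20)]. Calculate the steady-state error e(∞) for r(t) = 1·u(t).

No free integrators in G_p(s): this is a type 0 system.
K_p = lim_{s→0} G_p(s) = 240·15 / (9·10·16·20) = 0.125.
e_ss = 1/(1 + K_p) = 1/1.125 = 8/9.

8/9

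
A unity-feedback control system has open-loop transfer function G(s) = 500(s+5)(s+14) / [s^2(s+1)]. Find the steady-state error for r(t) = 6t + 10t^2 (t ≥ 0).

1/1750

The open loop has two poles at the origin → type 2 system. Treating each term separately:
  • 6t: tracked with zero error.
  • 10t^2: e_ss = 20/K_a with K_a=35000 → 1/1750.
Total e_ss = 1/1750.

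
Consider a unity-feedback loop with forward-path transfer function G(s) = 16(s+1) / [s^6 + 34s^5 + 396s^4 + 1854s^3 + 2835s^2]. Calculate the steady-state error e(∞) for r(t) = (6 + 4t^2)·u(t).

Factoring s^2 from the denominator leaves a polynomial with constant term 2835, so the system is type 2. Treating each term separately:
  • 6: tracked with zero error.
  • 4t^2: e_ss = 8/K_a with K_a=16/2835 → 1417.5.
Total e_ss = 1417.5.

1417.5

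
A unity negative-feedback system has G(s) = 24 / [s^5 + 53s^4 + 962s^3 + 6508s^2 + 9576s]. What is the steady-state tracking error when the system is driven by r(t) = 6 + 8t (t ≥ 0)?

3192

The denominator has no term below 9576s — 1 pole at s=0, type 1. Treating each term separately:
  • 6: tracked with zero error.
  • 8t: e_ss = 8/K_v with K_v=1/399 → 3192.
Total e_ss = 3192.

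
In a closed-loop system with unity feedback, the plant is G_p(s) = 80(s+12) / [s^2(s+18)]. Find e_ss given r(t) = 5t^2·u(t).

0.1875

G_p(s) has two factors of s in the denominator, so the system is type 2.
K_a = lim_{s→0} s^2·G_p(s) = 80·12 / (18) = 160/3.
r(t) = 5t^2 gives R(s) = 10/s^3.
e_ss = 10/K_a = 10/(160/3) = 0.1875.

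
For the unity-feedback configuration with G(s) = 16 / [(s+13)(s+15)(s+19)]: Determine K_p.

G(s) has no factors of s in the denominator, so the system is type 0.
K_p = lim_{s→0} G(s) = 16 / (13·15·19) = 16/3705.

16/3705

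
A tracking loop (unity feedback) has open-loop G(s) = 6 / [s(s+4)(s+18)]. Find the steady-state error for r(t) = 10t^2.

System type = 1 (one pole at s=0).
For a type-1 system K_a = 0, so e_ss to a parabolic input is unbounded.

infinity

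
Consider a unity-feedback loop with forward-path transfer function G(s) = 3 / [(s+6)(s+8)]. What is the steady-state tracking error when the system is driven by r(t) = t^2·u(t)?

System type = 0 (no poles at s=0).
K_a = lim_{s→0} s^2·G(s) = 0; the steady-state error to this parabolic input grows without bound.

infinity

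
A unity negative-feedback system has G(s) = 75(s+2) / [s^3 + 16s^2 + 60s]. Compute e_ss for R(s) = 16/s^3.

Lowest-order denominator term is 60s, so the open loop has 1 pole at the origin → type 1 system.
K_a = lim_{s→0} s^2·G(s) = 0; the steady-state error to this parabolic input grows without bound.

infinity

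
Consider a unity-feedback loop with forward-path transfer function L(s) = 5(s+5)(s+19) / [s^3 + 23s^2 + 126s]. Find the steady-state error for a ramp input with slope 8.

Factoring s from the denominator leaves a polynomial with constant term 126, so the system is type 1.
K_v = lim_{s→0} s·L(s) = 5·5·19 / 126 = 475/126.
e_ss = 8/K_v = 8/(475/126) = 1008/475.

1008/475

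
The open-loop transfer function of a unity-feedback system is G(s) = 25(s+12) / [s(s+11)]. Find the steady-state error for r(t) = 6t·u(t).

One free integrator in G(s): this is a type 1 system.
K_v = lim_{s→0} s·G(s) = 25·12 / (11) = 300/11.
e_ss = 6/K_v = 6/(300/11) = 0.22.

0.22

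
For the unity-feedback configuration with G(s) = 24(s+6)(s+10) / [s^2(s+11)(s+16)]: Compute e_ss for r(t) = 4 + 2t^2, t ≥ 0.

System type = 2 (two poles at s=0). Taking each input component in turn:
  • 4: tracked with zero error.
  • 2t^2: e_ss = 4/K_a with K_a=90/11 → 22/45.
Total e_ss = 22/45.

22/45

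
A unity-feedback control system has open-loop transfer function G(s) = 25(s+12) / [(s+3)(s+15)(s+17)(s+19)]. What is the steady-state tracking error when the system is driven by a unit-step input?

No free integrators in G(s): this is a type 0 system.
K_p = lim_{s→0} G(s) = 25·12 / (3·15·17·19) = 20/969.
e_ss = 1/(1 + K_p) = 1/(989/969) = 969/989.

969/989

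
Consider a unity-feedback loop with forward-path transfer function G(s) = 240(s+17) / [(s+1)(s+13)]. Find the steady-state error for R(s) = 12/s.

No free integrators in G(s): this is a type 0 system.
K_p = lim_{s→0} G(s) = 240·17 / (1·13) = 4080/13.
e_ss = 12/(1 + K_p) = 12/(4093/13) = 156/4093.

156/4093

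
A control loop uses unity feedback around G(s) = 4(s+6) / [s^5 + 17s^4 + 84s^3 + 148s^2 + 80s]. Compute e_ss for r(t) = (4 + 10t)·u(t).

100/3

Lowest-order denominator term is 80s, so the open loop has 1 pole at the origin → type 1 system. By superposition:
  • 4: tracked with zero error.
  • 10t: e_ss = 10/K_v with K_v=0.3 → 100/3.
Total e_ss = 100/3.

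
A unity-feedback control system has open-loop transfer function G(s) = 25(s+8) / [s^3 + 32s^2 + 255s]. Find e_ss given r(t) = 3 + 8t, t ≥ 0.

10.2

Factoring s from the denominator leaves a polynomial with constant term 255, so the system is type 1. Treating each term separately:
  • 3: tracked with zero error.
  • 8t: e_ss = 8/K_v with K_v=40/51 → 10.2.
Total e_ss = 10.2.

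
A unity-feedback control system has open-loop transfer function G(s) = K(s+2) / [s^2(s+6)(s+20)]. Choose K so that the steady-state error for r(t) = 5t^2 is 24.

25

The open loop has two poles at the origin → type 2 system.
K_a = lim_{s→0} s^2·G(s) = K·2 / (6·20) = (1/60)·K.
e_ss = 10/K_a = 24 ⇒ K_a = 5/12 ⇒ K = (5/12)/(1/60) = 25.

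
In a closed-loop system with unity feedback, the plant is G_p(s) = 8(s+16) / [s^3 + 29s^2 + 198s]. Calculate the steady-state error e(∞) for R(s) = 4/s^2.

The denominator has no term below 198s — 1 pole at s=0, type 1.
K_v = lim_{s→0} s·G_p(s) = 8·16 / 198 = 64/99.
e_ss = 4/K_v = 4/(64/99) = 6.1875.

6.1875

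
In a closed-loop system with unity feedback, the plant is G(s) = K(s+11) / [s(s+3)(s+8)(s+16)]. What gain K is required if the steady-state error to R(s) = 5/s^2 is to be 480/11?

G(s) has one factor of s in the denominator, so the system is type 1.
K_v = lim_{s→0} s·G(s) = K·11 / (3·8·16) = (11/384)·K.
e_ss = 5/K_v = 480/11 ⇒ K_v = 11/96 ⇒ K = (11/96)/(11/384) = 4.

4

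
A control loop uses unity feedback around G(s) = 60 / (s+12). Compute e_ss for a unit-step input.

1/6

G(s) has no factors of s in the denominator, so the system is type 0.
K_p = lim_{s→0} G(s) = 60 / (12) = 5.
e_ss = 1/(1 + K_p) = 1/6.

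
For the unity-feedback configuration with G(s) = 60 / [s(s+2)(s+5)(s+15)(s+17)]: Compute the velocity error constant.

2/85

System type = 1 (one pole at s=0).
K_v = lim_{s→0} s·G(s) = 60 / (2·5·15·17) = 2/85.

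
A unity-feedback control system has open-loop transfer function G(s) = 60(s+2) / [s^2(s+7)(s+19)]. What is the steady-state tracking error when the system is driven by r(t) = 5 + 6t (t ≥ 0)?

Two free integrators in G(s): this is a type 2 system. By superposition:
  • 5: tracked with zero error.
  • 6t: tracked with zero error.
Total e_ss = 0.

0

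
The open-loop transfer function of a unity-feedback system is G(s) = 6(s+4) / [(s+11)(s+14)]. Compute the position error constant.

12/77

The open loop has no poles at the origin → type 0 system.
K_p = lim_{s→0} G(s) = 6·4 / (11·14) = 12/77.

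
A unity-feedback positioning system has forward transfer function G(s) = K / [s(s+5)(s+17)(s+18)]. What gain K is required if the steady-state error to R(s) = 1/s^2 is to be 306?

System type = 1 (one pole at s=0).
K_v = lim_{s→0} s·G(s) = K / (5·17·18) = (1/1530)·K.
e_ss = 1/K_v = 306 ⇒ K_v = 1/306 ⇒ K = (1/306)/(1/1530) = 5.

5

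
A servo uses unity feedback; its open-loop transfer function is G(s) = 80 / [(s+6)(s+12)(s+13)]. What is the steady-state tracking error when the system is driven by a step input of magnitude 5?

585/127

G(s) has no factors of s in the denominator, so the system is type 0.
K_p = lim_{s→0} G(s) = 80 / (6·12·13) = 10/117.
e_ss = 5/(1 + K_p) = 5/(127/117) = 585/127.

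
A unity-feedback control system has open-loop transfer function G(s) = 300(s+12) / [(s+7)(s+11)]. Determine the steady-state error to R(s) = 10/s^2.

No free integrators in G(s): this is a type 0 system.
For a type-0 system K_v = 0, so e_ss to a ramp input is unbounded.

infinity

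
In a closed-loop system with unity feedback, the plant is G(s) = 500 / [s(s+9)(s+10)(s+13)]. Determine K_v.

One free integrator in G(s): this is a type 1 system.
K_v = lim_{s→0} s·G(s) = 500 / (9·10·13) = 50/117.

50/117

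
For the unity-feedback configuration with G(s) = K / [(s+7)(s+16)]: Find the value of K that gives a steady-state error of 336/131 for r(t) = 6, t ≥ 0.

150

No free integrators in G(s): this is a type 0 system.
K_p = lim_{s→0} G(s) = K / (7·16) = (1/112)·K.
e_ss = 6/(1 + K_p) = 336/131 ⇒ 1 + (1/112)·K = 131/56 ⇒ K = 150.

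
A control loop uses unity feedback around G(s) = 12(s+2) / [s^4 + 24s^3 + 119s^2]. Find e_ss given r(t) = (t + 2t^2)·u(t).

119/6

Factoring s^2 from the denominator leaves a polynomial with constant term 119, so the system is type 2. Treating each term separately:
  • t: tracked with zero error.
  • 2t^2: e_ss = 4/K_a with K_a=24/119 → 119/6.
Total e_ss = 119/6.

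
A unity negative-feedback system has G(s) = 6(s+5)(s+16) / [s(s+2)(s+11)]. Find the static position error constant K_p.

infinity

K_p = lim_{s→0} G(s); with 1 pole at the origin the limit diverges, so K_p = ∞.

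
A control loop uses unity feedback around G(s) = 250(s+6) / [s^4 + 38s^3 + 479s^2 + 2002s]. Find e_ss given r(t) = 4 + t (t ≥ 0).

Lowest-order denominator term is 2002s, so the open loop has 1 pole at the origin → type 1 system. By superposition:
  • 4: tracked with zero error.
  • t: e_ss = 1/K_v with K_v=750/1001 → 1001/750.
Total e_ss = 1001/750.

1001/750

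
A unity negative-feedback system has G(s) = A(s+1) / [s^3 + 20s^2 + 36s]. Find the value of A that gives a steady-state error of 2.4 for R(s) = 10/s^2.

150

Factoring s from the denominator leaves a polynomial with constant term 36, so the system is type 1.
K_v = lim_{s→0} s·G(s) = A·1 / 36 = (1/36)·A.
e_ss = 10/K_v = 2.4 ⇒ K_v = 25/6 ⇒ A = (25/6)/(1/36) = 150.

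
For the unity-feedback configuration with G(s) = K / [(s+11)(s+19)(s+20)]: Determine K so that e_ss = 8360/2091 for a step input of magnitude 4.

System type = 0 (no poles at s=0).
K_p = lim_{s→0} G(s) = K / (11·19·20) = (1/4180)·K.
e_ss = 4/(1 + K_p) = 8360/2091 ⇒ 1 + (1/4180)·K = 2091/2090 ⇒ K = 2.

2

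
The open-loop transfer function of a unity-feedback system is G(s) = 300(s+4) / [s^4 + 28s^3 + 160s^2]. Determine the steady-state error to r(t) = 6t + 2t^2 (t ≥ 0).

8/15

Lowest-order denominator term is 160s^2, so the open loop has 2 poles at the origin → type 2 system. Treating each term separately:
  • 6t: tracked with zero error.
  • 2t^2: e_ss = 4/K_a with K_a=7.5 → 8/15.
Total e_ss = 8/15.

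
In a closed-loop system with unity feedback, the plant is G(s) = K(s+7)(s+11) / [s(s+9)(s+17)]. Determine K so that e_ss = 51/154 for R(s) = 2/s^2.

12

System type = 1 (one pole at s=0).
K_v = lim_{s→0} s·G(s) = K·7·11 / (9·17) = (77/153)·K.
e_ss = 2/K_v = 51/154 ⇒ K_v = 308/51 ⇒ K = (308/51)/(77/153) = 12.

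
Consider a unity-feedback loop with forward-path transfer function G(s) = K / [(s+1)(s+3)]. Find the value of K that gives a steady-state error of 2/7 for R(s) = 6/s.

G(s) has no factors of s in the denominator, so the system is type 0.
K_p = lim_{s→0} G(s) = K / (1·3) = (1/3)·K.
e_ss = 6/(1 + K_p) = 2/7 ⇒ 1 + (1/3)·K = 21 ⇒ K = 60.

60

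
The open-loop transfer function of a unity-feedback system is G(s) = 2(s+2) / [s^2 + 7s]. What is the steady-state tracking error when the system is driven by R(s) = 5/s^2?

8.75

Factoring s from the denominator leaves a polynomial with constant term 7, so the system is type 1.
K_v = lim_{s→0} s·G(s) = 2·2 / 7 = 4/7.
e_ss = 5/K_v = 5/(4/7) = 8.75.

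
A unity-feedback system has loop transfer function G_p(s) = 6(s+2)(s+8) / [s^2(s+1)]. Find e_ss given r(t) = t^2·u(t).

The open loop has two poles at the origin → type 2 system.
K_a = lim_{s→0} s^2·G_p(s) = 6·2·8 / (1) = 96.
r(t) = t^2 gives R(s) = 2/s^3.
e_ss = 2/K_a = 2/96 = 1/48.

1/48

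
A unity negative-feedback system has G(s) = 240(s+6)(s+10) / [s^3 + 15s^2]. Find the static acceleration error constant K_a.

960

The denominator has no term below 15s^2 — 2 poles at s=0, type 2.
K_a = lim_{s→0} s^2·G(s) = 240·6·10 / 15 = 960.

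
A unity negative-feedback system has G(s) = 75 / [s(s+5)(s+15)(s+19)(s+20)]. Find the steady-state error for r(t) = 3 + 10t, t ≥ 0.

G(s) has one factor of s in the denominator, so the system is type 1. By superposition:
  • 3: tracked with zero error.
  • 10t: e_ss = 10/K_v with K_v=1/380 → 3800.
Total e_ss = 3800.

3800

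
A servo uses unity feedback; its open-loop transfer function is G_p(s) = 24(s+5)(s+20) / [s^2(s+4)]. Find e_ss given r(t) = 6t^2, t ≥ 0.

The open loop has two poles at the origin → type 2 system.
K_a = lim_{s→0} s^2·G_p(s) = 24·5·20 / (4) = 600.
r(t) = 6t^2 gives R(s) = 12/s^3.
e_ss = 12/K_a = 12/600 = 0.02.

0.02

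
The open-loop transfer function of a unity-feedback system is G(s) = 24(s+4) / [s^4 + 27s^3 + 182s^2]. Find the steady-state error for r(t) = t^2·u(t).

Factoring s^2 from the denominator leaves a polynomial with constant term 182, so the system is type 2.
K_a = lim_{s→0} s^2·G(s) = 24·4 / 182 = 48/91.
r(t) = t^2 gives R(s) = 2/s^3.
e_ss = 2/K_a = 2/(48/91) = 91/24.

91/24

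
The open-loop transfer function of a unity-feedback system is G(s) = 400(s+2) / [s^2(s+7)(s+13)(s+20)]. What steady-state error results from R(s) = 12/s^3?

27.3

Two free integrators in G(s): this is a type 2 system.
K_a = lim_{s→0} s^2·G(s) = 400·2 / (7·13·20) = 40/91.
r(t) = 6t^2 gives R(s) = 12/s^3.
e_ss = 12/K_a = 12/(40/91) = 27.3.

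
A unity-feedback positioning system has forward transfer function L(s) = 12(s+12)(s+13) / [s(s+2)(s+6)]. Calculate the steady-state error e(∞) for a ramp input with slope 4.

1/39

L(s) has one factor of s in the denominator, so the system is type 1.
K_v = lim_{s→0} s·L(s) = 12·12·13 / (2·6) = 156.
e_ss = 4/K_v = 4/156 = 1/39.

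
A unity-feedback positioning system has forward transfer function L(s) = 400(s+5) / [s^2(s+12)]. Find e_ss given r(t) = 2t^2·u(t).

L(s) has two factors of s in the denominator, so the system is type 2.
K_a = lim_{s→0} s^2·L(s) = 400·5 / (12) = 500/3.
r(t) = 2t^2 gives R(s) = 4/s^3.
e_ss = 4/K_a = 4/(500/3) = 0.024.

0.024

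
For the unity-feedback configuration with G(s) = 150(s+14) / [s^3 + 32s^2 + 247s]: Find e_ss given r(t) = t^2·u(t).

Factoring s from the denominator leaves a polynomial with constant term 247, so the system is type 1.
K_a = lim_{s→0} s^2·G(s) = 0; the steady-state error to this parabolic input grows without bound.

infinity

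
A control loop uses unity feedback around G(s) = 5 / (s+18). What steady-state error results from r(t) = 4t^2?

infinity

No free integrators in G(s): this is a type 0 system.
K_a = lim_{s→0} s^2·G(s) = 0; the steady-state error to this parabolic input grows without bound.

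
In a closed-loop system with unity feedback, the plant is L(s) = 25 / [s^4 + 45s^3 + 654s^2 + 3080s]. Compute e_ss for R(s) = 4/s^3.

Lowest-order denominator term is 3080s, so the open loop has 1 pole at the origin → type 1 system.
For a type-1 system K_a = 0, so e_ss to a parabolic input is unbounded.

infinity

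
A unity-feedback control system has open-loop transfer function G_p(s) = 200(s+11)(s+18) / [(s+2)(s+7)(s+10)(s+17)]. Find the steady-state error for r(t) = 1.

No free integrators in G_p(s): this is a type 0 system.
K_p = lim_{s→0} G_p(s) = 200·11·18 / (2·7·10·17) = 1980/119.
e_ss = 1/(1 + K_p) = 1/(2099/119) = 119/2099.

119/2099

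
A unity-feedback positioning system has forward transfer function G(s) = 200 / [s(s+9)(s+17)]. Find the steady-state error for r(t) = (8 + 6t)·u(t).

4.59

G(s) has one factor of s in the denominator, so the system is type 1. Taking each input component in turn:
  • 8: tracked with zero error.
  • 6t: e_ss = 6/K_v with K_v=200/153 → 4.59.
Total e_ss = 4.59.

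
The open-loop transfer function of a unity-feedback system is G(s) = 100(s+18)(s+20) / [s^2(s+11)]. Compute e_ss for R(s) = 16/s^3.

11/2250

G(s) has two factors of s in the denominator, so the system is type 2.
K_a = lim_{s→0} s^2·G(s) = 100·18·20 / (11) = 36000/11.
r(t) = 8t^2 gives R(s) = 16/s^3.
e_ss = 16/K_a = 16/(36000/11) = 11/2250.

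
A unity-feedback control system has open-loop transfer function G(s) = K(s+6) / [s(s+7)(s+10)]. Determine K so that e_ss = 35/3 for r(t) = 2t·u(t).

G(s) has one factor of s in the denominator, so the system is type 1.
K_v = lim_{s→0} s·G(s) = K·6 / (7·10) = (3/35)·K.
e_ss = 2/K_v = 35/3 ⇒ K_v = 6/35 ⇒ K = (6/35)/(3/35) = 2.

2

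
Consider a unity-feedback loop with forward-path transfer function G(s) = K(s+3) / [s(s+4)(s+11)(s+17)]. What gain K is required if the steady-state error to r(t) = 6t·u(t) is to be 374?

4

G(s) has one factor of s in the denominator, so the system is type 1.
K_v = lim_{s→0} s·G(s) = K·3 / (4·11·17) = (3/748)·K.
e_ss = 6/K_v = 374 ⇒ K_v = 3/187 ⇒ K = (3/187)/(3/748) = 4.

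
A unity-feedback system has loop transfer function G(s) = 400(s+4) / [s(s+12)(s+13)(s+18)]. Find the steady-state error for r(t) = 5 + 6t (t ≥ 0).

The open loop has one pole at the origin → type 1 system. Treating each term separately:
  • 5: tracked with zero error.
  • 6t: e_ss = 6/K_v with K_v=200/351 → 10.53.
Total e_ss = 10.53.

10.53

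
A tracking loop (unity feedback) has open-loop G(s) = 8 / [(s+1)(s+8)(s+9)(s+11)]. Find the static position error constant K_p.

1/99

G(s) has no factors of s in the denominator, so the system is type 0.
K_p = lim_{s→0} G(s) = 8 / (1·8·9·11) = 1/99.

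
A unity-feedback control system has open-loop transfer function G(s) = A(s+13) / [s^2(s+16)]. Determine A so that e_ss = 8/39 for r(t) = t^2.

The open loop has two poles at the origin → type 2 system.
K_a = lim_{s→0} s^2·G(s) = A·13 / (16) = 0.8125·A.
e_ss = 2/K_a = 8/39 ⇒ K_a = 9.75 ⇒ A = 9.75/0.8125 = 12.

12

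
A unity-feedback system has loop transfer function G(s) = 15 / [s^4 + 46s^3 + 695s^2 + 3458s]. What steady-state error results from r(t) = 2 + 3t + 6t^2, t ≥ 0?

infinity

Factoring s from the denominator leaves a polynomial with constant term 3458, so the system is type 1. Treating each term separately:
  • 2: tracked with zero error.
  • 3t: e_ss = 3/K_v with K_v=15/3458 → 691.6.
  • 6t^2: a type-1 system cannot track it, e_ss → ∞.
The unbounded component dominates.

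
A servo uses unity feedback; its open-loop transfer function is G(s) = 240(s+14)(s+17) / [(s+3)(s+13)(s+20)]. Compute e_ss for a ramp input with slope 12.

The open loop has no poles at the origin → type 0 system.
K_v = lim_{s→0} s·G(s) = 0; the steady-state error to this ramp input grows without bound.

infinity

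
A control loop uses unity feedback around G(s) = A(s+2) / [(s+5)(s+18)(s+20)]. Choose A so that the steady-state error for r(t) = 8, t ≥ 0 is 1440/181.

System type = 0 (no poles at s=0).
K_p = lim_{s→0} G(s) = A·2 / (5·18·20) = (1/900)·A.
e_ss = 8/(1 + K_p) = 1440/181 ⇒ 1 + (1/900)·A = 181/180 ⇒ A = 5.

5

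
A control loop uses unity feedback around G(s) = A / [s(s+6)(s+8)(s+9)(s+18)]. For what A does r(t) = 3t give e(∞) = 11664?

2

The open loop has one pole at the origin → type 1 system.
K_v = lim_{s→0} s·G(s) = A / (6·8·9·18) = (1/7776)·A.
e_ss = 3/K_v = 11664 ⇒ K_v = 1/3888 ⇒ A = (1/3888)/(1/7776) = 2.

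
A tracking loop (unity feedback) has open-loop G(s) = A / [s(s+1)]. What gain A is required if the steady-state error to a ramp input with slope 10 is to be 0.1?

One free integrator in G(s): this is a type 1 system.
K_v = lim_{s→0} s·G(s) = A / (1) = 1·A.
e_ss = 10/K_v = 0.1 ⇒ K_v = 100 ⇒ A = 100/1 = 100.

100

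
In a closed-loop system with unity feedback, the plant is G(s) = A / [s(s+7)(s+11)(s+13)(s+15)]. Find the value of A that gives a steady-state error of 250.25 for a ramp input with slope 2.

System type = 1 (one pole at s=0).
K_v = lim_{s→0} s·G(s) = A / (7·11·13·15) = (1/15015)·A.
e_ss = 2/K_v = 250.25 ⇒ K_v = 8/1001 ⇒ A = (8/1001)/(1/15015) = 120.

120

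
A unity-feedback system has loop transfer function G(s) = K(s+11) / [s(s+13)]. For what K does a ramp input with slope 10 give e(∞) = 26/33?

The open loop has one pole at the origin → type 1 system.
K_v = lim_{s→0} s·G(s) = K·11 / (13) = (11/13)·K.
e_ss = 10/K_v = 26/33 ⇒ K_v = 165/13 ⇒ K = (165/13)/(11/13) = 15.

15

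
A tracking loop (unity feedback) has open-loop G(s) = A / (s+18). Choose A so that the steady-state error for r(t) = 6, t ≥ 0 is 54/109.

System type = 0 (no poles at s=0).
K_p = lim_{s→0} G(s) = A / (18) = (1/18)·A.
e_ss = 6/(1 + K_p) = 54/109 ⇒ 1 + (1/18)·A = 109/9 ⇒ A = 200.

200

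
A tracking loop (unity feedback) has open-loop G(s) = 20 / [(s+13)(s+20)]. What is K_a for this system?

0

System type = 0 (no poles at s=0).
K_a = lim_{s→0} s^2·G(s) = 0 (the extra factor of s kills the finite limit).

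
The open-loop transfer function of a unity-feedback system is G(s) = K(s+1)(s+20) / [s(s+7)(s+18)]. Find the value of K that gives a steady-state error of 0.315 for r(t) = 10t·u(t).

G(s) has one factor of s in the denominator, so the system is type 1.
K_v = lim_{s→0} s·G(s) = K·1·20 / (7·18) = (10/63)·K.
e_ss = 10/K_v = 0.315 ⇒ K_v = 2000/63 ⇒ K = (2000/63)/(10/63) = 200.

200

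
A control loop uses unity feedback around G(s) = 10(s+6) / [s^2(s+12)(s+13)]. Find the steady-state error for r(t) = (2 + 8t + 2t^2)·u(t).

10.4

G(s) has two factors of s in the denominator, so the system is type 2. Treating each term separately:
  • 2: tracked with zero error.
  • 8t: tracked with zero error.
  • 2t^2: e_ss = 4/K_a with K_a=5/13 → 10.4.
Total e_ss = 10.4.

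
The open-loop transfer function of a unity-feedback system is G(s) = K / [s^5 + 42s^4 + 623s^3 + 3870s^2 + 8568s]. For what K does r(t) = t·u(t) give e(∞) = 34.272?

Factoring s from the denominator leaves a polynomial with constant term 8568, so the system is type 1.
K_v = lim_{s→0} s·G(s) = K / 8568 = (1/8568)·K.
e_ss = 1/K_v = 34.272 ⇒ K_v = 125/4284 ⇒ K = (125/4284)/(1/8568) = 250.

250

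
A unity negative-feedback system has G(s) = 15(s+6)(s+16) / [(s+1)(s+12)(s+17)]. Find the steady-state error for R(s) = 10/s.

The open loop has no poles at the origin → type 0 system.
K_p = lim_{s→0} G(s) = 15·6·16 / (1·12·17) = 120/17.
e_ss = 10/(1 + K_p) = 10/(137/17) = 170/137.

170/137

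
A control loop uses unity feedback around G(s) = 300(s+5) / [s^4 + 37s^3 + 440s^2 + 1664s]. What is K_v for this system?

375/416

Factoring s from the denominator leaves a polynomial with constant term 1664, so the system is type 1.
K_v = lim_{s→0} s·G(s) = 300·5 / 1664 = 375/416.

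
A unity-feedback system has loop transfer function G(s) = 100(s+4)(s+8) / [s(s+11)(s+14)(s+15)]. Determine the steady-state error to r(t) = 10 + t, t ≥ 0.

231/320

One free integrator in G(s): this is a type 1 system. By superposition:
  • 10: tracked with zero error.
  • t: e_ss = 1/K_v with K_v=320/231 → 231/320.
Total e_ss = 231/320.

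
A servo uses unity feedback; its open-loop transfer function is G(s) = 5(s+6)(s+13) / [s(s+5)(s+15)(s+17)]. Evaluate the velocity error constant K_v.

The open loop has one pole at the origin → type 1 system.
K_v = lim_{s→0} s·G(s) = 5·6·13 / (5·15·17) = 26/85.

26/85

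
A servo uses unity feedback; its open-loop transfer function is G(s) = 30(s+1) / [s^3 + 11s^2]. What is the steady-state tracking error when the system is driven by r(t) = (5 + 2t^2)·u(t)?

Factoring s^2 from the denominator leaves a polynomial with constant term 11, so the system is type 2. By superposition:
  • 5: tracked with zero error.
  • 2t^2: e_ss = 4/K_a with K_a=30/11 → 22/15.
Total e_ss = 22/15.

22/15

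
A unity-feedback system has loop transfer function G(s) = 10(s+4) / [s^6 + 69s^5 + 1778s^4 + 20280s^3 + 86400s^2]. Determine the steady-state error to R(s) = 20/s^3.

43200

The denominator has no term below 86400s^2 — 2 poles at s=0, type 2.
K_a = lim_{s→0} s^2·G(s) = 10·4 / 86400 = 1/2160.
r(t) = 10t^2 gives R(s) = 20/s^3.
e_ss = 20/K_a = 20/(1/2160) = 43200.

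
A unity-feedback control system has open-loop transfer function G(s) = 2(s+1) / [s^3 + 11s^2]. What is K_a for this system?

2/11

Factoring s^2 from the denominator leaves a polynomial with constant term 11, so the system is type 2.
K_a = lim_{s→0} s^2·G(s) = 2·1 / 11 = 2/11.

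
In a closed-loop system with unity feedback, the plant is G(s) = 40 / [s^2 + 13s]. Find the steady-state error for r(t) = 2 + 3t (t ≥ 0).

The denominator has no term below 13s — 1 pole at s=0, type 1. Taking each input component in turn:
  • 2: tracked with zero error.
  • 3t: e_ss = 3/K_v with K_v=40/13 → 0.975.
Total e_ss = 0.975.

0.975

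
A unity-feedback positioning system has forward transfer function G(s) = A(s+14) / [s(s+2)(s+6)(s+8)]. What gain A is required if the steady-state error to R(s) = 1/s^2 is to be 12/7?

G(s) has one factor of s in the denominator, so the system is type 1.
K_v = lim_{s→0} s·G(s) = A·14 / (2·6·8) = (7/48)·A.
e_ss = 1/K_v = 12/7 ⇒ K_v = 7/12 ⇒ A = (7/12)/(7/48) = 4.

4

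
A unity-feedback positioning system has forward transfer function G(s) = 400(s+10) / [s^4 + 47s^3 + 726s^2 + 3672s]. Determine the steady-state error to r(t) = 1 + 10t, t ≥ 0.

Factoring s from the denominator leaves a polynomial with constant term 3672, so the system is type 1. Taking each input component in turn:
  • 1: tracked with zero error.
  • 10t: e_ss = 10/K_v with K_v=500/459 → 9.18.
Total e_ss = 9.18.

9.18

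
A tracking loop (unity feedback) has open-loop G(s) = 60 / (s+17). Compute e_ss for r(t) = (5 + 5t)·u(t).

infinity

No free integrators in G(s): this is a type 0 system. Taking each input component in turn:
  • 5: e_ss = 5/(1+K_p) with K_p=60/17 → 85/77.
  • 5t: a type-0 system cannot track it, e_ss → ∞.
The unbounded component dominates.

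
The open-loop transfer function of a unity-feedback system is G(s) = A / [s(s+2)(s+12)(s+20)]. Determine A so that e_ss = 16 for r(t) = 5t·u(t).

150

G(s) has one factor of s in the denominator, so the system is type 1.
K_v = lim_{s→0} s·G(s) = A / (2·12·20) = (1/480)·A.
e_ss = 5/K_v = 16 ⇒ K_v = 0.3125 ⇒ A = 0.3125/(1/480) = 150.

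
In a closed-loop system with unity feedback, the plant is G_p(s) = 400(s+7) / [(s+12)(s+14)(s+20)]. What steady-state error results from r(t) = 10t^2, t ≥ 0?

infinity

The open loop has no poles at the origin → type 0 system.
For a type-0 system K_a = 0, so e_ss to a parabolic input is unbounded.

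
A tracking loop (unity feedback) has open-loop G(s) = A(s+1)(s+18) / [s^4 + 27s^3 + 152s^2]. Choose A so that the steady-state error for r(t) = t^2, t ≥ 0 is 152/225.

Lowest-order denominator term is 152s^2, so the open loop has 2 poles at the origin → type 2 system.
K_a = lim_{s→0} s^2·G(s) = A·1·18 / 152 = (9/76)·A.
e_ss = 2/K_a = 152/225 ⇒ K_a = 225/76 ⇒ A = (225/76)/(9/76) = 25.

25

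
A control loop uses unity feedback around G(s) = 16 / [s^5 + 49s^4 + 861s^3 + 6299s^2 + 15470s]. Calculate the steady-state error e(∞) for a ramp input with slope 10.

Lowest-order denominator term is 15470s, so the open loop has 1 pole at the origin → type 1 system.
K_v = lim_{s→0} s·G(s) = 16 / 15470 = 8/7735.
e_ss = 10/K_v = 10/(8/7735) = 9668.75.

9668.75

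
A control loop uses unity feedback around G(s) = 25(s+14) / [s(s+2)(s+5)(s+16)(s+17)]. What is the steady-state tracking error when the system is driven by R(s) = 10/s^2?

System type = 1 (one pole at s=0).
K_v = lim_{s→0} s·G(s) = 25·14 / (2·5·16·17) = 35/272.
e_ss = 10/K_v = 10/(35/272) = 544/7.

544/7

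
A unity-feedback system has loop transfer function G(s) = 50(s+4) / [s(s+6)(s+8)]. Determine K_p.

K_p = lim_{s→0} G(s); with 1 pole at the origin the limit diverges, so K_p = ∞.

infinity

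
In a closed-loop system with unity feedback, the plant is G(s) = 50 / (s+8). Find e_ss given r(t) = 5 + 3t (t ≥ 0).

No free integrators in G(s): this is a type 0 system. By superposition:
  • 5: e_ss = 5/(1+K_p) with K_p=6.25 → 20/29.
  • 3t: a type-0 system cannot track it, e_ss → ∞.
The unbounded component dominates.

infinity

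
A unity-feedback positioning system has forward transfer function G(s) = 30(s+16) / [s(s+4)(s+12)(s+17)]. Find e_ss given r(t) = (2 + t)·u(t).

1.7

One free integrator in G(s): this is a type 1 system. By superposition:
  • 2: tracked with zero error.
  • t: e_ss = 1/K_v with K_v=10/17 → 1.7.
Total e_ss = 1.7.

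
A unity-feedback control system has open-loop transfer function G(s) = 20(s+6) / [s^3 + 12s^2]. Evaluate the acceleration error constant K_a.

The denominator has no term below 12s^2 — 2 poles at s=0, type 2.
K_a = lim_{s→0} s^2·G(s) = 20·6 / 12 = 10.

10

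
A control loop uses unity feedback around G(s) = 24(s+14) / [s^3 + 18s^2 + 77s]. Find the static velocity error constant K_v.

48/11

Lowest-order denominator term is 77s, so the open loop has 1 pole at the origin → type 1 system.
K_v = lim_{s→0} s·G(s) = 24·14 / 77 = 48/11.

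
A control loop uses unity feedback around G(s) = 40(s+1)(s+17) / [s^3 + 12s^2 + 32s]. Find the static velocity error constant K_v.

21.25

The denominator has no term below 32s — 1 pole at s=0, type 1.
K_v = lim_{s→0} s·G(s) = 40·1·17 / 32 = 21.25.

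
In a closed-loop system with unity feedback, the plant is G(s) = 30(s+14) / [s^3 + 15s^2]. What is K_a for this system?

Lowest-order denominator term is 15s^2, so the open loop has 2 poles at the origin → type 2 system.
K_a = lim_{s→0} s^2·G(s) = 30·14 / 15 = 28.

28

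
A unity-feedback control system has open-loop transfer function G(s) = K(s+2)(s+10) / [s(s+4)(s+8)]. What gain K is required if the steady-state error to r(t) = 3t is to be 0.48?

The open loop has one pole at the origin → type 1 system.
K_v = lim_{s→0} s·G(s) = K·2·10 / (4·8) = 0.625·K.
e_ss = 3/K_v = 0.48 ⇒ K_v = 6.25 ⇒ K = 6.25/0.625 = 10.

10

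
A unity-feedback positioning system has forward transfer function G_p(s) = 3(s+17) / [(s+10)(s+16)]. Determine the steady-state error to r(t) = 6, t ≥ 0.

No free integrators in G_p(s): this is a type 0 system.
K_p = lim_{s→0} G_p(s) = 3·17 / (10·16) = 51/160.
e_ss = 6/(1 + K_p) = 6/(211/160) = 960/211.

960/211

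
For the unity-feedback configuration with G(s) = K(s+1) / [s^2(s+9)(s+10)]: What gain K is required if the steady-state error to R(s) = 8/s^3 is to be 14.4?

System type = 2 (two poles at s=0).
K_a = lim_{s→0} s^2·G(s) = K·1 / (9·10) = (1/90)·K.
e_ss = 8/K_a = 14.4 ⇒ K_a = 5/9 ⇒ K = (5/9)/(1/90) = 50.

50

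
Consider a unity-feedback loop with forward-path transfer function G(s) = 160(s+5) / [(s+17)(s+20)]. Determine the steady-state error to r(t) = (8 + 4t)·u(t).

The open loop has no poles at the origin → type 0 system. By superposition:
  • 8: e_ss = 8/(1+K_p) with K_p=40/17 → 136/57.
  • 4t: a type-0 system cannot track it, e_ss → ∞.
The unbounded component dominates.

infinity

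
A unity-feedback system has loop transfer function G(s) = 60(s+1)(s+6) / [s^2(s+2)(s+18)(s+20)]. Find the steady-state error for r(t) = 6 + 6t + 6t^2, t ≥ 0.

The open loop has two poles at the origin → type 2 system. Taking each input component in turn:
  • 6: tracked with zero error.
  • 6t: tracked with zero error.
  • 6t^2: e_ss = 12/K_a with K_a=0.5 → 24.
Total e_ss = 24.

24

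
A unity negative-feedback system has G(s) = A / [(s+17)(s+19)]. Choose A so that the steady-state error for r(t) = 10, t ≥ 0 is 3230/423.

100

The open loop has no poles at the origin → type 0 system.
K_p = lim_{s→0} G(s) = A / (17·19) = (1/323)·A.
e_ss = 10/(1 + K_p) = 3230/423 ⇒ 1 + (1/323)·A = 423/323 ⇒ A = 100.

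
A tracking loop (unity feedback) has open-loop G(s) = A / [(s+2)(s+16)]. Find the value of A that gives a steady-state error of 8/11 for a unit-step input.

No free integrators in G(s): this is a type 0 system.
K_p = lim_{s→0} G(s) = A / (2·16) = (1/32)·A.
e_ss = 1/(1 + K_p) = 8/11 ⇒ 1 + (1/32)·A = 1.375 ⇒ A = 12.

12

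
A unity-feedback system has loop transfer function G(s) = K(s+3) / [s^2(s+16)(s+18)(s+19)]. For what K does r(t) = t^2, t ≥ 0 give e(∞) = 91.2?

The open loop has two poles at the origin → type 2 system.
K_a = lim_{s→0} s^2·G(s) = K·3 / (16·18·19) = (1/1824)·K.
e_ss = 2/K_a = 91.2 ⇒ K_a = 5/228 ⇒ K = (5/228)/(1/1824) = 40.

40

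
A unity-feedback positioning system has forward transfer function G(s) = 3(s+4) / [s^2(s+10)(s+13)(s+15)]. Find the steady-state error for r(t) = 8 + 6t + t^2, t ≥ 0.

325

G(s) has two factors of s in the denominator, so the system is type 2. Treating each term separately:
  • 8: tracked with zero error.
  • 6t: tracked with zero error.
  • t^2: e_ss = 2/K_a with K_a=2/325 → 325.
Total e_ss = 325.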